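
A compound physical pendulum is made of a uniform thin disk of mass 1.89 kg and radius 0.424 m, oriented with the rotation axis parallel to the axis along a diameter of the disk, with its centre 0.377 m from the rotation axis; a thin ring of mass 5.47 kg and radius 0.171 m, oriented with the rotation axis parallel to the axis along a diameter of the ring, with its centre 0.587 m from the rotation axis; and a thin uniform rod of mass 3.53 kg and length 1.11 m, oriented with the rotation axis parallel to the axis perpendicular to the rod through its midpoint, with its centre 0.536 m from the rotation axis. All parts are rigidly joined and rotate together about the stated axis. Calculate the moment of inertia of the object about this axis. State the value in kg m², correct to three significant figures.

Thin disk: I_cm = (1/4)MR² = (1/4)(1.89)(0.424)² = 0.084944 kg m²; centre at d = 0.377 m, so the parallel axis theorem gives I = 0.084944 + (1.89)(0.377)² = 0.35357 kg m².
Thin ring: I_cm = (1/2)MR² = (1/2)(5.47)(0.171)² = 0.079974 kg m²; centre at d = 0.587 m, so the parallel axis theorem gives I = 0.079974 + (5.47)(0.587)² = 1.9648 kg m².
Thin rod: I_cm = (1/12)ML² = (1/12)(3.53)(1.11)² = 0.36244 kg m²; centre at d = 0.536 m, so the parallel axis theorem gives I = 0.36244 + (3.53)(0.536)² = 1.3766 kg m².
Total I = 0.35357 + 1.9648 + 1.3766 = 3.6949 kg m².

3.69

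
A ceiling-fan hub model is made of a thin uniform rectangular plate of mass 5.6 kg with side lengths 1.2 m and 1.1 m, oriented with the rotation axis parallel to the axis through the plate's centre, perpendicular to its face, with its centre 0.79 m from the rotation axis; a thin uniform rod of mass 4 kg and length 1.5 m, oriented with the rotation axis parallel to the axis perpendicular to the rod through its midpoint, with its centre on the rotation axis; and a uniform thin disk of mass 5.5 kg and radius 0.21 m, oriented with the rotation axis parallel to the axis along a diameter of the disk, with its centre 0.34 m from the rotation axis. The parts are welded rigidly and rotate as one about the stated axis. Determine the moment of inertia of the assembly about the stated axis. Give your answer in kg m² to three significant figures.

6.18

Rectangular plate: I_cm = (1/12)M(a²+b²) = (1/12)(5.6)[(1.2)² + (1.1)²] = 1.2367 kg m²; centre at d = 0.79 m, so I = I_cm + Md² gives I = 1.2367 + (5.6)(0.79)² = 4.7316 kg m².
Thin rod: I_cm = (1/12)ML² = (1/12)(4)(1.5)² = 0.75 kg m²; axis through the centre, so I = 0.75 kg m².
Thin disk: I_cm = (1/4)MR² = (1/4)(5.5)(0.21)² = 0.060637 kg m²; centre at d = 0.34 m, so I = I_cm + Md² gives I = 0.060637 + (5.5)(0.34)² = 0.69644 kg m².
Total I = 4.7316 + 0.75 + 0.69644 = 6.1781 kg m².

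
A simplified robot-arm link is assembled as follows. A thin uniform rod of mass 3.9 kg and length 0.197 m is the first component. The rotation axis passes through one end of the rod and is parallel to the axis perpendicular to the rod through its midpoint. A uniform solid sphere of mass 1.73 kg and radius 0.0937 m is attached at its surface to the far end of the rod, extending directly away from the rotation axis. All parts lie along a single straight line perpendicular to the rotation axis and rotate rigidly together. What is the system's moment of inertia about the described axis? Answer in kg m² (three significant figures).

0.203

Thin rod: I_cm = (1/12)ML² = (1/12)(3.9)(0.197)² = 0.012613 kg m²; centre at d = 0.0985 m, so I = I_cm + Md² gives I = 0.012613 + (3.9)(0.0985)² = 0.050452 kg m².
Solid sphere: I_cm = (2/5)MR² = (2/5)(1.73)(0.0937)² = 0.0060755 kg m²; centre at d = 0.0985 + 0.0985 + 0.0937 = 0.2907 m, so I = I_cm + Md² gives I = 0.0060755 + (1.73)(0.2907)² = 0.15227 kg m².
Total I = 0.050452 + 0.15227 = 0.20272 kg m².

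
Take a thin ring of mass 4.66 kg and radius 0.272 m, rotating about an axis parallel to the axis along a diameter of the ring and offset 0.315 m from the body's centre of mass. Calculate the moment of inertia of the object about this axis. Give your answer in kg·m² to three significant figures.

0.635

I_cm = (1/2)MR² = (1/2)(4.66)(0.272)² = 0.17238 kg·m²; centre at d = 0.315 m, so I = I_cm + Md² gives I = 0.17238 + (4.66)(0.315)² = 0.63477 kg·m².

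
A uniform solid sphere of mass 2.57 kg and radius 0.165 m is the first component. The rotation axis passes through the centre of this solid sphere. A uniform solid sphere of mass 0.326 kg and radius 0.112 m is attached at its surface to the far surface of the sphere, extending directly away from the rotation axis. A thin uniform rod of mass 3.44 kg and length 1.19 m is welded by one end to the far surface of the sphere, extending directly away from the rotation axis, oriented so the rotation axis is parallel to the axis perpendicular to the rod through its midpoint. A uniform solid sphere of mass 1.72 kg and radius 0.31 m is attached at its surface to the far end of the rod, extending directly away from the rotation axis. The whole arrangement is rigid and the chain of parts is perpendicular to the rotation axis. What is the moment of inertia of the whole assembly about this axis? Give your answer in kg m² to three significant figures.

Solid sphere: I_cm = (2/5)MR² = (2/5)(2.57)(0.165)² = 0.027987 kg m²; axis through the centre, so I = 0.027987 kg m².
Solid sphere: I_cm = (2/5)MR² = (2/5)(0.326)(0.112)² = 0.0016357 kg m²; centre at d = 0.165 + 0.112 = 0.277 m, so the parallel axis theorem gives I = 0.0016357 + (0.326)(0.277)² = 0.026649 kg m².
Thin rod: I_cm = (1/12)ML² = (1/12)(3.44)(1.19)² = 0.40595 kg m²; centre at d = 0.165 + 0.112 + 0.112 + 0.595 = 0.984 m, so the parallel axis theorem gives I = 0.40595 + (3.44)(0.984)² = 3.7367 kg m².
Solid sphere: I_cm = (2/5)MR² = (2/5)(1.72)(0.31)² = 0.066117 kg m²; centre at d = 0.165 + 0.112 + 0.112 + 0.595 + 0.595 + 0.31 = 1.889 m, so the parallel axis theorem gives I = 0.066117 + (1.72)(1.889)² = 6.2036 kg m².
Total I = 0.027987 + 0.026649 + 3.7367 + 6.2036 = 9.995 kg m².

10.0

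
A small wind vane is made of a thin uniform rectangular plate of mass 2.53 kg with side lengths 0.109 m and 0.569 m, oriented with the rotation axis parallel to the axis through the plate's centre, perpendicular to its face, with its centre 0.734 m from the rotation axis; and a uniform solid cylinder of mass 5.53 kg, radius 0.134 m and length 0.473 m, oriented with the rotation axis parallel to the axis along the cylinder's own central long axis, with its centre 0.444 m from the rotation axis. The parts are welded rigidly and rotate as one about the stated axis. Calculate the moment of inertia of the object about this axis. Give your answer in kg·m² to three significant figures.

2.57

Rectangular plate: I_cm = (1/12)M(a²+b²) = (1/12)(2.53)[(0.109)² + (0.569)²] = 0.070765 kg·m²; centre at d = 0.734 m, so I = I_cm + Md² gives I = 0.070765 + (2.53)(0.734)² = 1.4338 kg·m².
Solid cylinder: I_cm = (1/2)MR² = (1/2)(5.53)(0.134)² = 0.049648 kg·m²; centre at d = 0.444 m, so I = I_cm + Md² gives I = 0.049648 + (5.53)(0.444)² = 1.1398 kg·m².
Total I = 1.4338 + 1.1398 = 2.5736 kg·m².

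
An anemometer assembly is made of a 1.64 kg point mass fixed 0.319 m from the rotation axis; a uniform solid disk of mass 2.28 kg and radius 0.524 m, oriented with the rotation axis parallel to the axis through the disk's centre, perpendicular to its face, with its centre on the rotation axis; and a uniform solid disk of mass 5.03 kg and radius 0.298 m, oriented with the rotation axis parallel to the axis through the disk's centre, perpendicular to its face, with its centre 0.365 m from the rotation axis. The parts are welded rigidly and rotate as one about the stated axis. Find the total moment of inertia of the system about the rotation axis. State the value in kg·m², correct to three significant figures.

1.37

Point mass: I_cm = 0; centre at d = 0.319 m, so the parallel axis theorem gives I = 0 + (1.64)(0.319)² = 0.16689 kg·m².
Solid disk: I_cm = (1/2)MR² = (1/2)(2.28)(0.524)² = 0.31302 kg·m²; axis through the centre, so I = 0.31302 kg·m².
Solid disk: I_cm = (1/2)MR² = (1/2)(5.03)(0.298)² = 0.22334 kg·m²; centre at d = 0.365 m, so the parallel axis theorem gives I = 0.22334 + (5.03)(0.365)² = 0.89346 kg·m².
Total I = 0.16689 + 0.31302 + 0.89346 = 1.3734 kg·m².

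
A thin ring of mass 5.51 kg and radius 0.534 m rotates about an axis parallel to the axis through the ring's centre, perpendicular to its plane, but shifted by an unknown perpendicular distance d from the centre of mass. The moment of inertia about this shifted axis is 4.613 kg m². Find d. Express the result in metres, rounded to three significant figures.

0.743

About the centre-of-mass axis, I_cm = MR² = (5.51)(0.534)² = 1.5712 kg m².
Parallel axis theorem: I = I_cm + Md², so Md² = 4.613 − 1.5712 = 3.0418 kg m².
d = √(3.0418 / 5.51) = 0.743 m.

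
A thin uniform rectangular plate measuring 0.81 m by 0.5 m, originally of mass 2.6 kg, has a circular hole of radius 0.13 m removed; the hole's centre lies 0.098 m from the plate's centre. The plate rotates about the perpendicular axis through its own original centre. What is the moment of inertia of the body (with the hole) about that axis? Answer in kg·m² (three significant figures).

Unpierced body about its centre: I₀ = (1/12)M(a²+b²) = (1/12)(2.6)[(0.81)² + (0.5)²] = 0.19632 kg·m².
The removed disk has mass m = M·πr²/(ab) = (2.6)·π(0.13)²/(0.81·0.5) = 0.34084 kg (same uniform areal density).
Its moment of inertia about the rotation axis (parallel-axis theorem): I_hole = (1/2)mr² + md² = (1/2)(0.34084)(0.13)² + (0.34084)(0.098)² = 0.0061536 kg·m².
Treating the hole as negative mass, I = I₀ − I_hole = 0.19632 − 0.0061536 = 0.19017 kg·m².

0.190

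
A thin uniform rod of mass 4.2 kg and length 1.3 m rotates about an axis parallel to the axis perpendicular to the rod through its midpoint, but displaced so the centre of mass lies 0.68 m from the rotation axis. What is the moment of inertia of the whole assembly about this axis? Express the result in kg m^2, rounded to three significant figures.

I_cm = (1/12)ML² = (1/12)(4.2)(1.3)² = 0.5915 kg m^2; centre at d = 0.68 m, so the parallel axis theorem gives I = 0.5915 + (4.2)(0.68)² = 2.5336 kg m^2.

2.53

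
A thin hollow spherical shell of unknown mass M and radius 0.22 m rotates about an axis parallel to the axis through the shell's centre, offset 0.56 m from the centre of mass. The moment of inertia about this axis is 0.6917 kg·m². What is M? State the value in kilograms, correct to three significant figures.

I = I_cm + Md² = (2/3)MR² + Md² = M·[0.666667·(0.22)² + (0.56)²] = M·0.34587.
So M = 0.6917 / 0.34587 = 1.9999 kg.

2.00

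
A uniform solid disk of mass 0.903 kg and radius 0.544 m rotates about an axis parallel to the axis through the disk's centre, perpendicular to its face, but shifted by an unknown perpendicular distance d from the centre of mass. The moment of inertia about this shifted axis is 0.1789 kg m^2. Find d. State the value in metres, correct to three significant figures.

0.224

About the centre-of-mass axis, I_cm = (1/2)MR² = (1/2)(0.903)(0.544)² = 0.13362 kg m^2.
Parallel axis theorem: I = I_cm + Md², so Md² = 0.1789 − 0.13362 = 0.045285 kg m^2.
d = √(0.045285 / 0.903) = 0.22394 m.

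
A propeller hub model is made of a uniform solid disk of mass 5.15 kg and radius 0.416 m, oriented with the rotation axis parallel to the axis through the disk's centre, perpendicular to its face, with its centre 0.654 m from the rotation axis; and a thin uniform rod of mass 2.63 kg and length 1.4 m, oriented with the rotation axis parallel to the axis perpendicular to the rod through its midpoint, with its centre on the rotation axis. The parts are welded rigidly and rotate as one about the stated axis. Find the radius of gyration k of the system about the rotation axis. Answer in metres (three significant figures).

0.629

Solid disk: I_cm = (1/2)MR² = (1/2)(5.15)(0.416)² = 0.44562 kg·m²; centre at d = 0.654 m, so the parallel axis theorem gives I = 0.44562 + (5.15)(0.654)² = 2.6484 kg·m².
Thin rod: I_cm = (1/12)ML² = (1/12)(2.63)(1.4)² = 0.42957 kg·m²; axis through the centre, so I = 0.42957 kg·m².
Total I = 3.0779 kg·m²; total mass M = 7.78 kg.
k = √(I/M) = √(3.0779/7.78) = 0.62898 m.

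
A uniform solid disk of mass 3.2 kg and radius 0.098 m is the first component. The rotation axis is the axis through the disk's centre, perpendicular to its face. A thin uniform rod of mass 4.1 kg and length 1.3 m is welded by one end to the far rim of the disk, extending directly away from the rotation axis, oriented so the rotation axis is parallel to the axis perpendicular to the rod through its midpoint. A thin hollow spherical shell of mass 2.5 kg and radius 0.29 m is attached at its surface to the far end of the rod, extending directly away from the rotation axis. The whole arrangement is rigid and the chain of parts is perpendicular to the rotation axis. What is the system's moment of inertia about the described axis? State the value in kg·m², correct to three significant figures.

Solid disk: I_cm = (1/2)MR² = (1/2)(3.2)(0.098)² = 0.015366 kg·m²; axis through the centre, so I = 0.015366 kg·m².
Thin rod: I_cm = (1/12)ML² = (1/12)(4.1)(1.3)² = 0.57742 kg·m²; centre at d = 0.098 + 0.65 = 0.748 m, so the parallel axis theorem gives I = 0.57742 + (4.1)(0.748)² = 2.8714 kg·m².
Spherical shell: I_cm = (2/3)MR² = (2/3)(2.5)(0.29)² = 0.14017 kg·m²; centre at d = 0.098 + 0.65 + 0.65 + 0.29 = 1.688 m, so the parallel axis theorem gives I = 0.14017 + (2.5)(1.688)² = 7.2635 kg·m².
Total I = 0.015366 + 2.8714 + 7.2635 = 10.15 kg·m².

10.2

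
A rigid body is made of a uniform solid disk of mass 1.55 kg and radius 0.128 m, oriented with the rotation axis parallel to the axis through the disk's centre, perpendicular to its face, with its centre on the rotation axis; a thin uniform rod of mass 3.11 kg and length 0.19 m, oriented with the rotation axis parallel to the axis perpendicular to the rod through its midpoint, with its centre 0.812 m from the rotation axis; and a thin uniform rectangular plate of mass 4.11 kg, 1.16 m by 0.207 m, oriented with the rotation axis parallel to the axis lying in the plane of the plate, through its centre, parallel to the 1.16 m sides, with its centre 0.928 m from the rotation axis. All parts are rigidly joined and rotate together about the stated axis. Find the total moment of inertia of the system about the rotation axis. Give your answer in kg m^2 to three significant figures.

Solid disk: I_cm = (1/2)MR² = (1/2)(1.55)(0.128)² = 0.012698 kg m^2; axis through the centre, so I = 0.012698 kg m^2.
Thin rod: I_cm = (1/12)ML² = (1/12)(3.11)(0.19)² = 0.0093559 kg m^2; centre at d = 0.812 m, so I = I_cm + Md² gives I = 0.0093559 + (3.11)(0.812)² = 2.0599 kg m^2.
Rectangular plate: I_cm = (1/12)Mb² = (1/12)(4.11)(0.207)² = 0.014676 kg m^2; centre at d = 0.928 m, so I = I_cm + Md² gives I = 0.014676 + (4.11)(0.928)² = 3.5541 kg m^2.
Total I = 0.012698 + 2.0599 + 3.5541 = 5.6268 kg m^2.

5.63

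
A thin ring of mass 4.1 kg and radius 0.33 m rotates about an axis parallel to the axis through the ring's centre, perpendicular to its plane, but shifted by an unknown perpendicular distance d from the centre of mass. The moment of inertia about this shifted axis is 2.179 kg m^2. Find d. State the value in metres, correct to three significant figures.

0.650

About the centre-of-mass axis, I_cm = MR² = (4.1)(0.33)² = 0.44649 kg m^2.
Parallel axis theorem: I = I_cm + Md², so Md² = 2.179 − 0.44649 = 1.7325 kg m^2.
d = √(1.7325 / 4.1) = 0.65005 m.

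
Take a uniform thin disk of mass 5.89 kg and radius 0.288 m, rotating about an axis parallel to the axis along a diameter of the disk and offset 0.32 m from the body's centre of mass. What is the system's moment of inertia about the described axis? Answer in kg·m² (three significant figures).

I_cm = (1/4)MR² = (1/4)(5.89)(0.288)² = 0.12214 kg·m²; centre at d = 0.32 m, so the parallel axis theorem gives I = 0.12214 + (5.89)(0.32)² = 0.72527 kg·m².

0.725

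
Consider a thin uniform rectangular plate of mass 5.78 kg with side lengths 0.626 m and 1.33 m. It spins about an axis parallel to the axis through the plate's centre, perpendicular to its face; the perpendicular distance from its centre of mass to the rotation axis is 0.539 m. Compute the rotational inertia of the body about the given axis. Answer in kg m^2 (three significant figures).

2.72

I_cm = (1/12)M(a²+b²) = (1/12)(5.78)[(0.626)² + (1.33)²] = 1.0408 kg m^2; centre at d = 0.539 m, so the parallel axis theorem gives I = 1.0408 + (5.78)(0.539)² = 2.72 kg m^2.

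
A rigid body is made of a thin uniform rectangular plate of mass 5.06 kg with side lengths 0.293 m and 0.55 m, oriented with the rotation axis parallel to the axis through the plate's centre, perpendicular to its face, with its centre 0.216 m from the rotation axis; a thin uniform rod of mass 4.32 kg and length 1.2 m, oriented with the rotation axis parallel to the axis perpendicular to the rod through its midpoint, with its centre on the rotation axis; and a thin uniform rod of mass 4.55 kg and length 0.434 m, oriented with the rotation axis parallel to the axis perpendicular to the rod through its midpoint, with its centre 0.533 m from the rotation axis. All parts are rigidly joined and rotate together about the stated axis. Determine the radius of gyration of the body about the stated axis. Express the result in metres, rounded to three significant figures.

0.405

Rectangular plate: I_cm = (1/12)M(a²+b²) = (1/12)(5.06)[(0.293)² + (0.55)²] = 0.16375 kg m²; centre at d = 0.216 m, so I = I_cm + Md² gives I = 0.16375 + (5.06)(0.216)² = 0.39983 kg m².
Thin rod: I_cm = (1/12)ML² = (1/12)(4.32)(1.2)² = 0.5184 kg m²; axis through the centre, so I = 0.5184 kg m².
Thin rod: I_cm = (1/12)ML² = (1/12)(4.55)(0.434)² = 0.071418 kg m²; centre at d = 0.533 m, so I = I_cm + Md² gives I = 0.071418 + (4.55)(0.533)² = 1.364 kg m².
Total I = 2.2823 kg m²; total mass M = 13.93 kg.
k = √(I/M) = √(2.2823/13.93) = 0.40477 m.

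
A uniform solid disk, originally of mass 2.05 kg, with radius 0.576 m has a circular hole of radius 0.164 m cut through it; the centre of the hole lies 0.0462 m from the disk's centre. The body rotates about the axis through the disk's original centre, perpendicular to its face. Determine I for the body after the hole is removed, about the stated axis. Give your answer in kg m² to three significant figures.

Unpierced body about its centre: I₀ = (1/2)MR² = (1/2)(2.05)(0.576)² = 0.34007 kg m².
The removed disk has mass m = M·(r/R)² = (2.05)(0.164/0.576)² = 0.16619 kg (same uniform areal density).
Its moment of inertia about the rotation axis (parallel-axis theorem): I_hole = (1/2)mr² + md² = (1/2)(0.16619)(0.164)² + (0.16619)(0.0462)² = 0.0025896 kg m².
Treating the hole as negative mass, I = I₀ − I_hole = 0.34007 − 0.0025896 = 0.33748 kg m².

0.337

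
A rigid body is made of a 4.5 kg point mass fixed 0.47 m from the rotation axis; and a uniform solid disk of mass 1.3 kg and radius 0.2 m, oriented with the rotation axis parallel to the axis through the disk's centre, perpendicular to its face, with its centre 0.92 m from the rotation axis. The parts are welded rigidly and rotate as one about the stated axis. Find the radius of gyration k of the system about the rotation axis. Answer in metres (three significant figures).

0.605

Point mass: I_cm = 0; centre at d = 0.47 m, so I = I_cm + Md² gives I = 0 + (4.5)(0.47)² = 0.99405 kg m².
Solid disk: I_cm = (1/2)MR² = (1/2)(1.3)(0.2)² = 0.026 kg m²; centre at d = 0.92 m, so I = I_cm + Md² gives I = 0.026 + (1.3)(0.92)² = 1.1263 kg m².
Total I = 2.1204 kg m²; total mass M = 5.8 kg.
k = √(I/M) = √(2.1204/5.8) = 0.60463 m.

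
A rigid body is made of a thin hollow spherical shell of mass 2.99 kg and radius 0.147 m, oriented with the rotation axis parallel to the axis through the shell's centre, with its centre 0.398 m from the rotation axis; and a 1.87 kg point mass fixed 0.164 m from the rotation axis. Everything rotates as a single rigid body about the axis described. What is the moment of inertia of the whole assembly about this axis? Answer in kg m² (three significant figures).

0.567

Spherical shell: I_cm = (2/3)MR² = (2/3)(2.99)(0.147)² = 0.043074 kg m²; centre at d = 0.398 m, so the parallel axis theorem gives I = 0.043074 + (2.99)(0.398)² = 0.5167 kg m².
Point mass: I_cm = 0; centre at d = 0.164 m, so the parallel axis theorem gives I = 0 + (1.87)(0.164)² = 0.050296 kg m².
Total I = 0.5167 + 0.050296 = 0.567 kg m².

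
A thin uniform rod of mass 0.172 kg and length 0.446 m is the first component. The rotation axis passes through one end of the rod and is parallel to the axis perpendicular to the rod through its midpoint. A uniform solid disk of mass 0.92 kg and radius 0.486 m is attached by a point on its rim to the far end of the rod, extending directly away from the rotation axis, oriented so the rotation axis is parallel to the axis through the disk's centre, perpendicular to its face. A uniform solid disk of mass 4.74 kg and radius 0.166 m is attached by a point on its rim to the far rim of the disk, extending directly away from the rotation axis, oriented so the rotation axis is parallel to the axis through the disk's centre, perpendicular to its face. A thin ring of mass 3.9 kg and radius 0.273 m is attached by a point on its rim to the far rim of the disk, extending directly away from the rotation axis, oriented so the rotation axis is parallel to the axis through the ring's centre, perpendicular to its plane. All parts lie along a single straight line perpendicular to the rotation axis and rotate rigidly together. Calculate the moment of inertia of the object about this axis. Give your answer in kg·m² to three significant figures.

29.1

Thin rod: I_cm = (1/12)ML² = (1/12)(0.172)(0.446)² = 0.0028511 kg·m²; centre at d = 0.223 m, so I = I_cm + Md² gives I = 0.0028511 + (0.172)(0.223)² = 0.011405 kg·m².
Solid disk: I_cm = (1/2)MR² = (1/2)(0.92)(0.486)² = 0.10865 kg·m²; centre at d = 0.223 + 0.223 + 0.486 = 0.932 m, so I = I_cm + Md² gives I = 0.10865 + (0.92)(0.932)² = 0.90778 kg·m².
Solid disk: I_cm = (1/2)MR² = (1/2)(4.74)(0.166)² = 0.065308 kg·m²; centre at d = 0.223 + 0.223 + 0.486 + 0.486 + 0.166 = 1.584 m, so I = I_cm + Md² gives I = 0.065308 + (4.74)(1.584)² = 11.958 kg·m².
Thin ring: I_cm = MR² = (3.9)(0.273)² = 0.29066 kg·m²; centre at d = 0.223 + 0.223 + 0.486 + 0.486 + 0.166 + 0.166 + 0.273 = 2.023 m, so I = I_cm + Md² gives I = 0.29066 + (3.9)(2.023)² = 16.252 kg·m².
Total I = 0.011405 + 0.90778 + 11.958 + 16.252 = 29.129 kg·m².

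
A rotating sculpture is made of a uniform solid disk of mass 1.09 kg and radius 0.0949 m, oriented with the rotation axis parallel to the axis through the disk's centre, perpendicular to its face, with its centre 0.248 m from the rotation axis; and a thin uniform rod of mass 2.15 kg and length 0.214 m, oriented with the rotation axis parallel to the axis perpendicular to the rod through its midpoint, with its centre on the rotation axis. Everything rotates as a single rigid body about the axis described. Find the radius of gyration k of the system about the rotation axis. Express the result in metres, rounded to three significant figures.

Solid disk: I_cm = (1/2)MR² = (1/2)(1.09)(0.0949)² = 0.0049083 kg·m²; centre at d = 0.248 m, so I = I_cm + Md² gives I = 0.0049083 + (1.09)(0.248)² = 0.071948 kg·m².
Thin rod: I_cm = (1/12)ML² = (1/12)(2.15)(0.214)² = 0.0082051 kg·m²; axis through the centre, so I = 0.0082051 kg·m².
Total I = 0.080153 kg·m²; total mass M = 3.24 kg.
k = √(I/M) = √(0.080153/3.24) = 0.15728 m.

0.157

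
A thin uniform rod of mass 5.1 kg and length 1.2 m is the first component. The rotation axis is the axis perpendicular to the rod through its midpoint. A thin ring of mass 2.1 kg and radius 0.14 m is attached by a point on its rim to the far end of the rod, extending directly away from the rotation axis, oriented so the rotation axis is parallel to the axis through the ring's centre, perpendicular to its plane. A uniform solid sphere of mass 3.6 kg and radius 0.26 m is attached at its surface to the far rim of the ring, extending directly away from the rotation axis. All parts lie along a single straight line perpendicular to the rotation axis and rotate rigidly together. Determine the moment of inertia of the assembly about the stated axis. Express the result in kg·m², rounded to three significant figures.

6.58

Thin rod: I_cm = (1/12)ML² = (1/12)(5.1)(1.2)² = 0.612 kg·m²; axis through the centre, so I = 0.612 kg·m².
Thin ring: I_cm = MR² = (2.1)(0.14)² = 0.04116 kg·m²; centre at d = 0.6 + 0.14 = 0.74 m, so the parallel axis theorem gives I = 0.04116 + (2.1)(0.74)² = 1.1911 kg·m².
Solid sphere: I_cm = (2/5)MR² = (2/5)(3.6)(0.26)² = 0.097344 kg·m²; centre at d = 0.6 + 0.14 + 0.14 + 0.26 = 1.14 m, so the parallel axis theorem gives I = 0.097344 + (3.6)(1.14)² = 4.7759 kg·m².
Total I = 0.612 + 1.1911 + 4.7759 = 6.579 kg·m².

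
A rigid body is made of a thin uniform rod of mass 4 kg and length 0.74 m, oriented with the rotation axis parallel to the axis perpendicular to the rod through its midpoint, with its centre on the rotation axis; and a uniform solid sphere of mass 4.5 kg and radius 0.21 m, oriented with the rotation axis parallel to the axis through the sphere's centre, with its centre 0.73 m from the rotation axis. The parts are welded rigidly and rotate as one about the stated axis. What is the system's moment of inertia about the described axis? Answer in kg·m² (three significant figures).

2.66

Thin rod: I_cm = (1/12)ML² = (1/12)(4)(0.74)² = 0.18253 kg·m²; axis through the centre, so I = 0.18253 kg·m².
Solid sphere: I_cm = (2/5)MR² = (2/5)(4.5)(0.21)² = 0.07938 kg·m²; centre at d = 0.73 m, so I = I_cm + Md² gives I = 0.07938 + (4.5)(0.73)² = 2.4774 kg·m².
Total I = 0.18253 + 2.4774 = 2.66 kg·m².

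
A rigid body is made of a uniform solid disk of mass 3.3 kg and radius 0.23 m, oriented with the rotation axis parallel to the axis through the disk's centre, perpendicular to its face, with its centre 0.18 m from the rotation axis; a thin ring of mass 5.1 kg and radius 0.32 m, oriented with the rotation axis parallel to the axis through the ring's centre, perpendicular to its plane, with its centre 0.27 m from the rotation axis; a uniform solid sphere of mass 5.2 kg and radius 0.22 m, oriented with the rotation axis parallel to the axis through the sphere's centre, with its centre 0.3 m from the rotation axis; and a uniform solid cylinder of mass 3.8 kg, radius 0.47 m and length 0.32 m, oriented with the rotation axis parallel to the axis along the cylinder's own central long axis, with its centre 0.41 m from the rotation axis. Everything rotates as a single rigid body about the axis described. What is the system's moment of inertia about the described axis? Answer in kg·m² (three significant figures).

2.72

Solid disk: I_cm = (1/2)MR² = (1/2)(3.3)(0.23)² = 0.087285 kg·m²; centre at d = 0.18 m, so the parallel axis theorem gives I = 0.087285 + (3.3)(0.18)² = 0.1942 kg·m².
Thin ring: I_cm = MR² = (5.1)(0.32)² = 0.52224 kg·m²; centre at d = 0.27 m, so the parallel axis theorem gives I = 0.52224 + (5.1)(0.27)² = 0.89403 kg·m².
Solid sphere: I_cm = (2/5)MR² = (2/5)(5.2)(0.22)² = 0.10067 kg·m²; centre at d = 0.3 m, so the parallel axis theorem gives I = 0.10067 + (5.2)(0.3)² = 0.56867 kg·m².
Solid cylinder: I_cm = (1/2)MR² = (1/2)(3.8)(0.47)² = 0.41971 kg·m²; centre at d = 0.41 m, so the parallel axis theorem gives I = 0.41971 + (3.8)(0.41)² = 1.0585 kg·m².
Total I = 0.1942 + 0.89403 + 0.56867 + 1.0585 = 2.7154 kg·m².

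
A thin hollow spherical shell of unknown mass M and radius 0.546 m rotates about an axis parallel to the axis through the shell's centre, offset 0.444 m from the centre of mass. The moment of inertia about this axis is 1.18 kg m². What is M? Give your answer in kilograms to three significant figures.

2.98

I = I_cm + Md² = (2/3)MR² + Md² = M·[0.666667·(0.546)² + (0.444)²] = M·0.39588.
So M = 1.18 / 0.39588 = 2.9807 kg.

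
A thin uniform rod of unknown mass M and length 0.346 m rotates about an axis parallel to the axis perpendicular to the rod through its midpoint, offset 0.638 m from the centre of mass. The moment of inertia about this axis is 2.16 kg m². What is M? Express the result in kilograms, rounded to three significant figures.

I = I_cm + Md² = (1/12)ML² + Md² = M·[0.0833333·(0.346)² + (0.638)²] = M·0.41702.
So M = 2.16 / 0.41702 = 5.1796 kg.

5.18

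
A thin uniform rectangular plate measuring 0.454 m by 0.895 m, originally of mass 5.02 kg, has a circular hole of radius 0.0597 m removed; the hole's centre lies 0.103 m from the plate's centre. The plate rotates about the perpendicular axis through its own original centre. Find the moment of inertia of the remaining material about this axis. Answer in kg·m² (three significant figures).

Unpierced body about its centre: I₀ = (1/12)M(a²+b²) = (1/12)(5.02)[(0.454)² + (0.895)²] = 0.42132 kg·m².
The removed disk has mass m = M·πr²/(ab) = (5.02)·π(0.0597)²/(0.454·0.895) = 0.13833 kg (same uniform areal density).
Its moment of inertia about the rotation axis (parallel-axis theorem): I_hole = (1/2)mr² + md² = (1/2)(0.13833)(0.0597)² + (0.13833)(0.103)² = 0.0017141 kg·m².
Treating the hole as negative mass, I = I₀ − I_hole = 0.42132 − 0.0017141 = 0.41961 kg·m².

0.420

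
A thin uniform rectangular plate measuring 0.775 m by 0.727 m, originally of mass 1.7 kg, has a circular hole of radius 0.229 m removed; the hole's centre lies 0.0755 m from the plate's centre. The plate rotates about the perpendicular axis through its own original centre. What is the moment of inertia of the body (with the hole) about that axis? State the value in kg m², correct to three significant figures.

0.144

Unpierced body about its centre: I₀ = (1/12)M(a²+b²) = (1/12)(1.7)[(0.775)² + (0.727)²] = 0.15996 kg m².
The removed disk has mass m = M·πr²/(ab) = (1.7)·π(0.229)²/(0.775·0.727) = 0.49709 kg (same uniform areal density).
Its moment of inertia about the rotation axis (parallel-axis theorem): I_hole = (1/2)mr² + md² = (1/2)(0.49709)(0.229)² + (0.49709)(0.0755)² = 0.015867 kg m².
Treating the hole as negative mass, I = I₀ − I_hole = 0.15996 − 0.015867 = 0.1441 kg m².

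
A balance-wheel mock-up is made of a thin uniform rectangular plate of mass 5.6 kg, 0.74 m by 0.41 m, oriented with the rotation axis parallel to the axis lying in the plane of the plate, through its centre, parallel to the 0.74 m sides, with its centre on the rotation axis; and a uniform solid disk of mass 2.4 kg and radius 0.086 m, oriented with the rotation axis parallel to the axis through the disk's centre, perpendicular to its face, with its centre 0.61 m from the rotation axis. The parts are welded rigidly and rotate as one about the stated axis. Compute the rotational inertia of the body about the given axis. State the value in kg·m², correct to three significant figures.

0.980

Rectangular plate: I_cm = (1/12)Mb² = (1/12)(5.6)(0.41)² = 0.078447 kg·m²; axis through the centre, so I = 0.078447 kg·m².
Solid disk: I_cm = (1/2)MR² = (1/2)(2.4)(0.086)² = 0.0088752 kg·m²; centre at d = 0.61 m, so I = I_cm + Md² gives I = 0.0088752 + (2.4)(0.61)² = 0.90192 kg·m².
Total I = 0.078447 + 0.90192 = 0.98036 kg·m².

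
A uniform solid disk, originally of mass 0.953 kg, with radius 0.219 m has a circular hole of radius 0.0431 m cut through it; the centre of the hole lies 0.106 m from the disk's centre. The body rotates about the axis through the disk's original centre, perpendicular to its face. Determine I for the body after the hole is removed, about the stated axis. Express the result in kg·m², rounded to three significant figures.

Unpierced body about its centre: I₀ = (1/2)MR² = (1/2)(0.953)(0.219)² = 0.022853 kg·m².
The removed disk has mass m = M·(r/R)² = (0.953)(0.0431/0.219)² = 0.036911 kg (same uniform areal density).
Its moment of inertia about the rotation axis (parallel-axis theorem): I_hole = (1/2)mr² + md² = (1/2)(0.036911)(0.0431)² + (0.036911)(0.106)² = 0.00044902 kg·m².
Treating the hole as negative mass, I = I₀ − I_hole = 0.022853 − 0.00044902 = 0.022404 kg·m².

0.0224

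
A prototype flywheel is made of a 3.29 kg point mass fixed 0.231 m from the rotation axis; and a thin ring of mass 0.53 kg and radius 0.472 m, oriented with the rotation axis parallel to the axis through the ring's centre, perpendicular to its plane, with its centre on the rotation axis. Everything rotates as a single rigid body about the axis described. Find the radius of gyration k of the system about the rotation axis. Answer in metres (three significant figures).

Point mass: I_cm = 0; centre at d = 0.231 m, so I = I_cm + Md² gives I = 0 + (3.29)(0.231)² = 0.17556 kg·m².
Thin ring: I_cm = MR² = (0.53)(0.472)² = 0.11808 kg·m²; axis through the centre, so I = 0.11808 kg·m².
Total I = 0.29363 kg·m²; total mass M = 3.82 kg.
k = √(I/M) = √(0.29363/3.82) = 0.27725 m.

0.277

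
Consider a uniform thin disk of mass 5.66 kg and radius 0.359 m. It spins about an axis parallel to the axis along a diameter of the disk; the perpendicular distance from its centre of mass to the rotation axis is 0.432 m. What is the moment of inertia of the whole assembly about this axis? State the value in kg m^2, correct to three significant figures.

1.24

I_cm = (1/4)MR² = (1/4)(5.66)(0.359)² = 0.18237 kg m^2; centre at d = 0.432 m, so I = I_cm + Md² gives I = 0.18237 + (5.66)(0.432)² = 1.2387 kg m^2.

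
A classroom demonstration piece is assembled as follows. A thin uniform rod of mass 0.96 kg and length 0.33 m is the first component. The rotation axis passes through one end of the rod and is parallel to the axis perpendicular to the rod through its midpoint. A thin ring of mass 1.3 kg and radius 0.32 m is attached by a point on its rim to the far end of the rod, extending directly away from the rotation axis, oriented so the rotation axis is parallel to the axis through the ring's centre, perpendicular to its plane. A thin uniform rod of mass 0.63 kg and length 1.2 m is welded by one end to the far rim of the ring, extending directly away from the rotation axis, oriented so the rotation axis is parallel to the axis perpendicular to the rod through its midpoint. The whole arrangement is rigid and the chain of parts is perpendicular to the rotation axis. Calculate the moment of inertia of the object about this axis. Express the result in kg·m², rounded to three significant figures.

Thin rod: I_cm = (1/12)ML² = (1/12)(0.96)(0.33)² = 0.008712 kg·m²; centre at d = 0.165 m, so I = I_cm + Md² gives I = 0.008712 + (0.96)(0.165)² = 0.034848 kg·m².
Thin ring: I_cm = MR² = (1.3)(0.32)² = 0.13312 kg·m²; centre at d = 0.165 + 0.165 + 0.32 = 0.65 m, so I = I_cm + Md² gives I = 0.13312 + (1.3)(0.65)² = 0.68237 kg·m².
Thin rod: I_cm = (1/12)ML² = (1/12)(0.63)(1.2)² = 0.0756 kg·m²; centre at d = 0.165 + 0.165 + 0.32 + 0.32 + 0.6 = 1.57 m, so I = I_cm + Md² gives I = 0.0756 + (0.63)(1.57)² = 1.6285 kg·m².
Total I = 0.034848 + 0.68237 + 1.6285 = 2.3457 kg·m².

2.35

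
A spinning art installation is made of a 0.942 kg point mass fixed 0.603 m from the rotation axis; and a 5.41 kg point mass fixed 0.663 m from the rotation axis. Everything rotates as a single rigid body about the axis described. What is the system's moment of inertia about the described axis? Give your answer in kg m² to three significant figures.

Point mass: I_cm = 0; centre at d = 0.603 m, so the parallel axis theorem gives I = 0 + (0.942)(0.603)² = 0.34252 kg m².
Point mass: I_cm = 0; centre at d = 0.663 m, so the parallel axis theorem gives I = 0 + (5.41)(0.663)² = 2.3781 kg m².
Total I = 0.34252 + 2.3781 = 2.7206 kg m².

2.72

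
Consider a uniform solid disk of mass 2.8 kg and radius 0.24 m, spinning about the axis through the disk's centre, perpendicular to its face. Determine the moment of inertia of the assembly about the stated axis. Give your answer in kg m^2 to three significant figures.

0.0806

I_cm = (1/2)MR² = (1/2)(2.8)(0.24)² = 0.08064 kg m^2; axis through the centre, so I = 0.08064 kg m^2.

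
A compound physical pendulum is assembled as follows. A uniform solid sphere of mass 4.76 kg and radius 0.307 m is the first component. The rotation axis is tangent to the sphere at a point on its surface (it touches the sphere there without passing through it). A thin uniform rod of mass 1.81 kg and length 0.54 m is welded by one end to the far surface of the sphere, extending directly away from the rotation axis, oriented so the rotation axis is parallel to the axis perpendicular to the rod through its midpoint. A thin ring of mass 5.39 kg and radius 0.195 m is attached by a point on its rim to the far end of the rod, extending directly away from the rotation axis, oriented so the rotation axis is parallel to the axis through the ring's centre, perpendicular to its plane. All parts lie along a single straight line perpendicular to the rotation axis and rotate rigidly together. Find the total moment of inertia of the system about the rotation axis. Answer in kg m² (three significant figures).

Solid sphere: I_cm = (2/5)MR² = (2/5)(4.76)(0.307)² = 0.17945 kg m²; centre at d = 0.307 m, so I = I_cm + Md² gives I = 0.17945 + (4.76)(0.307)² = 0.62808 kg m².
Thin rod: I_cm = (1/12)ML² = (1/12)(1.81)(0.54)² = 0.043983 kg m²; centre at d = 0.307 + 0.307 + 0.27 = 0.884 m, so I = I_cm + Md² gives I = 0.043983 + (1.81)(0.884)² = 1.4584 kg m².
Thin ring: I_cm = MR² = (5.39)(0.195)² = 0.20495 kg m²; centre at d = 0.307 + 0.307 + 0.27 + 0.27 + 0.195 = 1.349 m, so I = I_cm + Md² gives I = 0.20495 + (5.39)(1.349)² = 10.014 kg m².
Total I = 0.62808 + 1.4584 + 10.014 = 12.1 kg m².

12.1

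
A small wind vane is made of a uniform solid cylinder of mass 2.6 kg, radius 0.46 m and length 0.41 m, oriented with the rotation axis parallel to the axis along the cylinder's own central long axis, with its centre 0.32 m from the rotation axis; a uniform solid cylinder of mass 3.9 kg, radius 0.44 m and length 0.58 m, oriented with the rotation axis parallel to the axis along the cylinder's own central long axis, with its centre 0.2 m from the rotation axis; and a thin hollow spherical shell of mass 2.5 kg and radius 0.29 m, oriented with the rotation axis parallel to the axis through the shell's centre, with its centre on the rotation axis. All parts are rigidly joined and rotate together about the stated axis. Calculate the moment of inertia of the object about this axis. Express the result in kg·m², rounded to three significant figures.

Solid cylinder: I_cm = (1/2)MR² = (1/2)(2.6)(0.46)² = 0.27508 kg·m²; centre at d = 0.32 m, so the parallel axis theorem gives I = 0.27508 + (2.6)(0.32)² = 0.54132 kg·m².
Solid cylinder: I_cm = (1/2)MR² = (1/2)(3.9)(0.44)² = 0.37752 kg·m²; centre at d = 0.2 m, so the parallel axis theorem gives I = 0.37752 + (3.9)(0.2)² = 0.53352 kg·m².
Spherical shell: I_cm = (2/3)MR² = (2/3)(2.5)(0.29)² = 0.14017 kg·m²; axis through the centre, so I = 0.14017 kg·m².
Total I = 0.54132 + 0.53352 + 0.14017 = 1.215 kg·m².

1.22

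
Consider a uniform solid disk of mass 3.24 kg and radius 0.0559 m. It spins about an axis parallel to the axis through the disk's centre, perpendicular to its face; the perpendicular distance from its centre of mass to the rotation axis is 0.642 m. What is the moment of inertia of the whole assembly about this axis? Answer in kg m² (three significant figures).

1.34

I_cm = (1/2)MR² = (1/2)(3.24)(0.0559)² = 0.0050622 kg m²; centre at d = 0.642 m, so the parallel axis theorem gives I = 0.0050622 + (3.24)(0.642)² = 1.3405 kg m².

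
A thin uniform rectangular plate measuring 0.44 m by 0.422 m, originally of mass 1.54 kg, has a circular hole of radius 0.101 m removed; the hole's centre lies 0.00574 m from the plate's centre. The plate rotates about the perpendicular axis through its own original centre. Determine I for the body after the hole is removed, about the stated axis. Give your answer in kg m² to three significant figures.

Unpierced body about its centre: I₀ = (1/12)M(a²+b²) = (1/12)(1.54)[(0.44)² + (0.422)²] = 0.047699 kg m².
The removed disk has mass m = M·πr²/(ab) = (1.54)·π(0.101)²/(0.44·0.422) = 0.2658 kg (same uniform areal density).
Its moment of inertia about the rotation axis (parallel-axis theorem): I_hole = (1/2)mr² + md² = (1/2)(0.2658)(0.101)² + (0.2658)(0.00574)² = 0.0013644 kg m².
Treating the hole as negative mass, I = I₀ − I_hole = 0.047699 − 0.0013644 = 0.046335 kg m².

0.0463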